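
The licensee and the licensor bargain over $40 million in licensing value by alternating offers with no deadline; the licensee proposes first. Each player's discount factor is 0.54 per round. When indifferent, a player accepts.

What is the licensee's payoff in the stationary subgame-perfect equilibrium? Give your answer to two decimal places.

In a stationary SPE each proposer offers the other exactly their discounted continuation value.
If the licensee keeps x when proposing and the licensor keeps y when proposing, then x = 40 − 0.54y and y = 40 − 0.54x.
Solving: x = 40(1 − 0.54) / (1 − 0.54·0.54) = 18.4 / 0.7084 ≈ 25.9740.
The licensor gets 40 − 25.9740 ≈ 14.0260.

25.97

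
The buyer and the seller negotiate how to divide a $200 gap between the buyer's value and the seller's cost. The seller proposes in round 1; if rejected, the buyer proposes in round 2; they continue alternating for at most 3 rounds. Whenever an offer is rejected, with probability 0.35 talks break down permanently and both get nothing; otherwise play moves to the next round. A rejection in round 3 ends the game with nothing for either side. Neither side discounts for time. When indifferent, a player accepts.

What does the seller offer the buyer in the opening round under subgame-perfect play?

Round 3 (the seller proposes): rejection yields 0 for the buyer; the seller offers 0 and keeps 200.
Round 2 (the buyer proposes): rejecting gives the seller an expected 0.65 × 200 = 130, so the buyer offers 130, keeping 70.
Round 1 (the seller proposes): rejecting gives the buyer an expected 0.65 × 70 = 45.5, so the seller offers 45.5, keeping 154.5.

45.5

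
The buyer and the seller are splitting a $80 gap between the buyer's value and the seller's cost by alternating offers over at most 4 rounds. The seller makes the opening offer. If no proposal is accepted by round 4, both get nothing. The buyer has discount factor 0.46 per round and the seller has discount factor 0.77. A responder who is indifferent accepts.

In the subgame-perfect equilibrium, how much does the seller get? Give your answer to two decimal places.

58.50

Round 4 (the buyer proposes): the seller will accept anything ≥ 0, so the buyer offers 0 and keeps 80.
Round 3 (the seller proposes): the buyer can get 80 next round, worth 0.46 × 80 = 36.8 now, so the seller offers 36.8, keeping 43.2.
Round 2 (the buyer proposes): the seller can get 43.2 next round, worth 0.77 × 43.2 = 33.264 now; the buyer offers that and keeps 46.736.
Round 1 (the seller proposes): the buyer can get 46.736 next round, worth 0.46 × 46.736 = 21.49856 now, so the seller offers 21.49856, keeping 58.50144.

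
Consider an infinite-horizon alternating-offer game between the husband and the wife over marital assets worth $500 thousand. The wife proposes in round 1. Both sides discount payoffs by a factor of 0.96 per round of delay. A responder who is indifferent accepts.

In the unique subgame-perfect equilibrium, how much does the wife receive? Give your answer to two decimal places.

255.10

Let x be the wife's share when the wife proposes and y be the husband's share when the husband proposes.
The husband accepts iff offered ≥ 0.96·y, so x = 500 − 0.96y. Symmetrically y = 500 − 0.96x.
Substituting: x = 500 − 0.96(500 − 0.96x), giving x(1 − 0.96·0.96) = 500(1 − 0.96).
So x = 500 × 0.04 / 0.0784 ≈ 255.1020, and the husband receives 500 − x ≈ 244.8980.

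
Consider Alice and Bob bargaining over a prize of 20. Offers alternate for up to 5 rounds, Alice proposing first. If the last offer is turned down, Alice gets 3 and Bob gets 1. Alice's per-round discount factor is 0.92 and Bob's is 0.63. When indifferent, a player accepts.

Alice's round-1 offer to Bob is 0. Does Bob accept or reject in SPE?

Round 5 (Alice proposes): Bob gets 1 if talks fail, so Alice offers 1 and keeps 19.
Round 4 (Bob proposes): Alice can get 19 next round, worth 0.92 × 19 = 17.48 now. Bob offers 17.48 and keeps 20 − 17.48 = 2.52.
Round 3 (Alice proposes): Bob can get 2.52 next round, worth 0.63 × 2.52 = 1.5876 now; Alice offers that and keeps 18.4124.
Round 2 (Bob proposes): Alice can get 18.4124 next round, worth 0.92 × 18.4124 = 16.939408 now, so Bob offers 16.939408, keeping 3.060592.
So by rejecting in round 1, Bob gets 3.060592 next round, worth 0.63 × 3.060592 = 1.92817296 now.
Offer 0 < 1.92817296, so Bob rejects.

Reject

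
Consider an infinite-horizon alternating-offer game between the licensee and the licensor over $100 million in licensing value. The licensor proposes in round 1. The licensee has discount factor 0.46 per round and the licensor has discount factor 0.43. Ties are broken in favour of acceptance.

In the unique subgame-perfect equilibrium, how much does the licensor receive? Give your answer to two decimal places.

Let x be the licensor's share when the licensor proposes and y be the licensee's share when the licensee proposes.
The licensee accepts iff offered ≥ 0.46·y, so x = 100 − 0.46y. Symmetrically y = 100 − 0.43x.
Substituting: x = 100 − 0.46(100 − 0.43x), giving x(1 − 0.43·0.46) = 100(1 − 0.46).
So x = 100 × 0.54 / 0.8022 ≈ 67.3149, and the licensee receives 100 − x ≈ 32.6851.

67.31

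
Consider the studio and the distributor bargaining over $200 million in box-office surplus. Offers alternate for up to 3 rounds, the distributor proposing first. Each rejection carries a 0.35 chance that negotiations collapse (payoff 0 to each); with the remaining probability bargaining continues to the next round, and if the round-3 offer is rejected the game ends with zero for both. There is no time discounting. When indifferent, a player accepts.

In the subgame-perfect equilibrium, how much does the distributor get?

By backward induction:
Round 3 (the distributor proposes): the studio will accept anything ≥ 0, so the distributor offers 0 and keeps 200.
Round 2 (the studio proposes): rejecting gives the distributor an expected 0.65 × 200 = 130. The studio offers 130 and keeps 200 − 130 = 70.
Round 1 (the distributor proposes): rejecting gives the studio an expected 0.65 × 70 = 45.5; the distributor offers that and keeps 154.5.

154.5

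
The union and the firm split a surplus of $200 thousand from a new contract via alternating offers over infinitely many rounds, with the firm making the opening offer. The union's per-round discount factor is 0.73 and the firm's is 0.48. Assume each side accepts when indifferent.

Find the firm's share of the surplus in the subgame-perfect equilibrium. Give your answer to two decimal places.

Let x be the firm's share when the firm proposes and y be the union's share when the union proposes.
The union accepts iff offered ≥ 0.73·y, so x = 200 − 0.73y. Symmetrically y = 200 − 0.48x.
Substituting: x = 200 − 0.73(200 − 0.48x), giving x(1 − 0.48·0.73) = 200(1 − 0.73).
So x = 200 × 0.27 / 0.6496 ≈ 83.1281, and the union receives 200 − x ≈ 116.8719.

83.13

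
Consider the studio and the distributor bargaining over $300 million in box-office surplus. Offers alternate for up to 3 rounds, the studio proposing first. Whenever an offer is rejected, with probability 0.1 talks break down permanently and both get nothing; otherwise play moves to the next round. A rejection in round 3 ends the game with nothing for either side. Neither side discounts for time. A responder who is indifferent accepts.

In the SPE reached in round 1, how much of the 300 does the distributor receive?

27

By backward induction:
Round 3 (the studio proposes): the distributor will accept anything ≥ 0, so the studio offers 0 and keeps 300.
Round 2 (the distributor proposes): rejecting gives the studio an expected 0.9 × 300 = 270; the distributor offers that and keeps 30.
Round 1 (the studio proposes): rejecting gives the distributor an expected 0.9 × 30 = 27; the studio offers that and keeps 273.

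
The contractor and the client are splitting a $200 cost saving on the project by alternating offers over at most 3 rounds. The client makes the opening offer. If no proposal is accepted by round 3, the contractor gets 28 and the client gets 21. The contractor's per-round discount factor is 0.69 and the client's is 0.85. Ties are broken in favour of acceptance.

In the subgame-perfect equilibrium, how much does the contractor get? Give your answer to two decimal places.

Round 3 (the client proposes): the contractor gets 28 if talks fail, so the client offers 28 and keeps 172.
Round 2 (the contractor proposes): the client can get 172 next round, worth 0.85 × 172 = 146.2 now. The contractor offers 146.2 and keeps 200 − 146.2 = 53.8.
Round 1 (the client proposes): the contractor can get 53.8 next round, worth 0.69 × 53.8 = 37.122 now; the client offers that and keeps 162.878.

37.12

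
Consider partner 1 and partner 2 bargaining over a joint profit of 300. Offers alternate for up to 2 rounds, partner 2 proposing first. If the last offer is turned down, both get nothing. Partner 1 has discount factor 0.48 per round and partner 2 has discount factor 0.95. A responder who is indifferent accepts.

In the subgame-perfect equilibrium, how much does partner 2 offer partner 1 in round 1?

144

Round 2 (partner 1 proposes): rejection yields 0 for partner 2; partner 1 offers 0 and keeps 300.
Round 1 (partner 2 proposes): partner 1 can get 300 next round, worth 0.48 × 300 = 144 now; partner 2 offers that and keeps 156.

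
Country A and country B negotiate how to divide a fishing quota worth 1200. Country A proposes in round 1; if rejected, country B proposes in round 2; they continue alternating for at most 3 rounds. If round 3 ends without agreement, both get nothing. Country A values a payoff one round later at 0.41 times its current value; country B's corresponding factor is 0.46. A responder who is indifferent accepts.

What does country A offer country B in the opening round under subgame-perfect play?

Round 3 (country A proposes): country B will accept anything ≥ 0, so country A offers 0 and keeps 1200.
Round 2 (country B proposes): country A can get 1200 next round, worth 0.41 × 1200 = 492 now, so country B offers 492, keeping 708.
Round 1 (country A proposes): country B can get 708 next round, worth 0.46 × 708 = 325.68 now, so country A offers 325.68, keeping 874.32.

325.68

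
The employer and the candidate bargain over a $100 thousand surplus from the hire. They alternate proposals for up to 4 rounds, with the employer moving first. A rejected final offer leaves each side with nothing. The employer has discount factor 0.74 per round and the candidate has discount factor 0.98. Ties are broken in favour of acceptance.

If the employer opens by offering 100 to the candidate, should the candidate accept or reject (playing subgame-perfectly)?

Accept

Round 4 (the candidate proposes): rejection yields 0 for the employer; the candidate offers 0 and keeps 100.
Round 3 (the employer proposes): the candidate can get 100 next round, worth 0.98 × 100 = 98 now; the employer offers that and keeps 2.
Round 2 (the candidate proposes): the employer can get 2 next round, worth 0.74 × 2 = 1.48 now; the candidate offers that and keeps 98.52.
So by rejecting in round 1, the candidate gets 98.52 next round, worth 0.98 × 98.52 = 96.5496 now.
Offer 100 ≥ 96.5496, so the candidate accepts.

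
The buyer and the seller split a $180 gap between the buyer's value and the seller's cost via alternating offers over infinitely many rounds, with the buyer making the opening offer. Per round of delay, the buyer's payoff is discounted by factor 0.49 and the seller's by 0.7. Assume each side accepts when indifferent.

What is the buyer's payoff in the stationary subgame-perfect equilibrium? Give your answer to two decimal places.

When the buyer proposes, the seller accepts any offer worth at least 0.7 times what the seller would get by proposing next round; and vice versa.
This gives x = 180 − 0.7y and y = 180 − 0.49x, where x and y are each side's share when it proposes.
Hence (1 − 0.7·0.49)x = 180(1 − 0.7), i.e. 0.657·x = 54.
x ≈ 82.1918; the seller's share is 180 − x ≈ 97.8082.

82.19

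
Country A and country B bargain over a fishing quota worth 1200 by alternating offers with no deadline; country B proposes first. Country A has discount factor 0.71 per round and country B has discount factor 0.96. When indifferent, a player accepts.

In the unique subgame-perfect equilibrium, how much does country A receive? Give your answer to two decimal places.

When country B proposes, country A accepts any offer worth at least 0.71 times what country A would get by proposing next round; and vice versa.
This gives x = 1200 − 0.71y and y = 1200 − 0.96x, where x and y are each side's share when it proposes.
Hence (1 − 0.71·0.96)x = 1200(1 − 0.71), i.e. 0.3184·x = 348.
x ≈ 1092.9648; country A's share is 1200 − x ≈ 107.0352.

107.04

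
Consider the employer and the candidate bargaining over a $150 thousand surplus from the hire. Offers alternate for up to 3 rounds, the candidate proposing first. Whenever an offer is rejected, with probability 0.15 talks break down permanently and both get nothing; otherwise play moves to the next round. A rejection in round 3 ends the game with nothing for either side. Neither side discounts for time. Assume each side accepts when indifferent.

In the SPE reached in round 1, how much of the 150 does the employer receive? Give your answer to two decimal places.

19.13

Round 3 (the candidate proposes): the employer will accept anything ≥ 0, so the candidate offers 0 and keeps 150.
Round 2 (the employer proposes): rejecting gives the candidate an expected 0.85 × 150 = 127.5, so the employer offers 127.5, keeping 22.5.
Round 1 (the candidate proposes): rejecting gives the employer an expected 0.85 × 22.5 = 19.125. The candidate offers 19.125 and keeps 150 − 19.125 = 130.875.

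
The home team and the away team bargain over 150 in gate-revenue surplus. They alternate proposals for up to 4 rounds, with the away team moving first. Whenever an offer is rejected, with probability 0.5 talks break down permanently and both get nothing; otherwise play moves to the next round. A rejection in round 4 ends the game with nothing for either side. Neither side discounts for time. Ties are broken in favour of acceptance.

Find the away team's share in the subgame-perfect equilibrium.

Round 4 (the home team proposes): the away team will accept anything ≥ 0, so the home team offers 0 and keeps 150.
Round 3 (the away team proposes): rejecting gives the home team an expected 0.5 × 150 = 75, so the away team offers 75, keeping 75.
Round 2 (the home team proposes): rejecting gives the away team an expected 0.5 × 75 = 37.5, so the home team offers 37.5, keeping 112.5.
Round 1 (the away team proposes): rejecting gives the home team an expected 0.5 × 112.5 = 56.25, so the away team offers 56.25, keeping 93.75.

93.75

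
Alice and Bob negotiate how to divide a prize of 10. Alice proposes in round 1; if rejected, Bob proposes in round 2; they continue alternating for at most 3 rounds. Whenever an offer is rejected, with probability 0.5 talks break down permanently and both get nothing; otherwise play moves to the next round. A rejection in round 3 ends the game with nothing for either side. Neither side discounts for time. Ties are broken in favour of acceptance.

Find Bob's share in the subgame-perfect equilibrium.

Round 3 (Alice proposes): rejection yields 0 for Bob; Alice offers 0 and keeps 10.
Round 2 (Bob proposes): rejecting gives Alice an expected 0.5 × 10 = 5; Bob offers that and keeps 5.
Round 1 (Alice proposes): rejecting gives Bob an expected 0.5 × 5 = 2.5. Alice offers 2.5 and keeps 10 − 2.5 = 7.5.

2.5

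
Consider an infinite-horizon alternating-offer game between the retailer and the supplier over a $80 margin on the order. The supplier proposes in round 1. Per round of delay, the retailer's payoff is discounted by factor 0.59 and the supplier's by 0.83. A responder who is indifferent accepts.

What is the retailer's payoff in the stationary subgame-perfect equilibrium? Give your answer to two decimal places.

15.72

In a stationary SPE each proposer offers the other exactly their discounted continuation value.
If the supplier keeps x when proposing and the retailer keeps y when proposing, then x = 80 − 0.59y and y = 80 − 0.83x.
Solving: x = 80(1 − 0.59) / (1 − 0.83·0.59) = 32.8 / 0.5103 ≈ 64.2759.
The retailer gets 80 − 64.2759 ≈ 15.7241.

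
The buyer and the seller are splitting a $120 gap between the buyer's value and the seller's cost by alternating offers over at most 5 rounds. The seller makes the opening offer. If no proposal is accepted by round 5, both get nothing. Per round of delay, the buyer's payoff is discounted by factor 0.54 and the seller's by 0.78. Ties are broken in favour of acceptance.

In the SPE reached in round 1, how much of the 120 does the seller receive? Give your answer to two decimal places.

99.74

By backward induction:
Round 5 (the seller proposes): rejection yields 0 for the buyer; the seller offers 0 and keeps 120.
Round 4 (the buyer proposes): the seller can get 120 next round, worth 0.78 × 120 = 93.6 now; the buyer offers that and keeps 26.4.
Round 3 (the seller proposes): the buyer can get 26.4 next round, worth 0.54 × 26.4 = 14.256 now. The seller offers 14.256 and keeps 120 − 14.256 = 105.744.
Round 2 (the buyer proposes): the seller can get 105.744 next round, worth 0.78 × 105.744 = 82.48032 now. The buyer offers 82.48032 and keeps 120 − 82.48032 = 37.51968.
Round 1 (the seller proposes): the buyer can get 37.51968 next round, worth 0.54 × 37.51968 = 20.2606272 now. The seller offers 20.2606272 and keeps 120 − 20.2606272 = 99.7393728.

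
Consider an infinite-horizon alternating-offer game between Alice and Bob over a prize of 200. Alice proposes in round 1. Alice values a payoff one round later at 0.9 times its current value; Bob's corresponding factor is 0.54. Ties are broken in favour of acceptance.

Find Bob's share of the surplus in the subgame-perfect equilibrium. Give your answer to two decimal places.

21.01

In a stationary SPE each proposer offers the other exactly their discounted continuation value.
If Alice keeps x when proposing and Bob keeps y when proposing, then x = 200 − 0.54y and y = 200 − 0.9x.
Solving: x = 200(1 − 0.54) / (1 − 0.9·0.54) = 92 / 0.514 ≈ 178.9883.
Bob gets 200 − 178.9883 ≈ 21.0117.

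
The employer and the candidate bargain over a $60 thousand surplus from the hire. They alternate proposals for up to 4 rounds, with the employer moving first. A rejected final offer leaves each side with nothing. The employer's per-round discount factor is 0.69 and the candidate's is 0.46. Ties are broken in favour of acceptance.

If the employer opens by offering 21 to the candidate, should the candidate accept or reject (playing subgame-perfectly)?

Accept

Work out the candidate's continuation value if the offer is rejected.
Round 4 (the candidate proposes): the employer will accept anything ≥ 0, so the candidate offers 0 and keeps 60.
Round 3 (the employer proposes): the candidate can get 60 next round, worth 0.46 × 60 = 27.6 now. The employer offers 27.6 and keeps 60 − 27.6 = 32.4.
Round 2 (the candidate proposes): the employer can get 32.4 next round, worth 0.69 × 32.4 = 22.356 now; the candidate offers that and keeps 37.644.
So by rejecting in round 1, the candidate gets 37.644 next round, worth 0.46 × 37.644 = 17.31624 now.
Offer 21 ≥ 17.31624, so the candidate accepts.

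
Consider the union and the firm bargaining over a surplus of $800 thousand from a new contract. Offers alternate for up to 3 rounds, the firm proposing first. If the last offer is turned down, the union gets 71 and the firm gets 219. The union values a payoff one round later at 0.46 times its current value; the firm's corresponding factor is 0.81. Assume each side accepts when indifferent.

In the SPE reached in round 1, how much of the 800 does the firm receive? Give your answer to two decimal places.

Round 3 (the firm proposes): the union gets 71 if talks fail, so the firm offers 71 and keeps 729.
Round 2 (the union proposes): the firm can get 729 next round, worth 0.81 × 729 = 590.49 now, so the union offers 590.49, keeping 209.51.
Round 1 (the firm proposes): the union can get 209.51 next round, worth 0.46 × 209.51 = 96.3746 now, so the firm offers 96.3746, keeping 703.6254.

703.63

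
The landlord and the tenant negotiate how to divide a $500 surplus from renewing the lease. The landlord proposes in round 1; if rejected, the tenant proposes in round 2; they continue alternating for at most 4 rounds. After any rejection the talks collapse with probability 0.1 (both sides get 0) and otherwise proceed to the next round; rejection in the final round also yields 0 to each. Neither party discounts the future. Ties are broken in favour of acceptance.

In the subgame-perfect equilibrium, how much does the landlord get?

Round 4 (the tenant proposes): the landlord will accept anything ≥ 0, so the tenant offers 0 and keeps 500.
Round 3 (the landlord proposes): rejecting gives the tenant an expected 0.9 × 500 = 450; the landlord offers that and keeps 50.
Round 2 (the tenant proposes): rejecting gives the landlord an expected 0.9 × 50 = 45. The tenant offers 45 and keeps 500 − 45 = 455.
Round 1 (the landlord proposes): rejecting gives the tenant an expected 0.9 × 455 = 409.5. The landlord offers 409.5 and keeps 500 − 409.5 = 90.5.

90.5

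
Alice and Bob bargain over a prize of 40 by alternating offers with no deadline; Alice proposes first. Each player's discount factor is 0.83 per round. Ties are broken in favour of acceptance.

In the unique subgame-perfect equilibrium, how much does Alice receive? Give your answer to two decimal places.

21.86

When Alice proposes, Bob accepts any offer worth at least 0.83 times what Bob would get by proposing next round; and vice versa.
This gives x = 40 − 0.83y and y = 40 − 0.83x, where x and y are each side's share when it proposes.
Hence (1 − 0.83·0.83)x = 40(1 − 0.83), i.e. 0.3111·x = 6.8.
x ≈ 21.8579; Bob's share is 40 − x ≈ 18.1421.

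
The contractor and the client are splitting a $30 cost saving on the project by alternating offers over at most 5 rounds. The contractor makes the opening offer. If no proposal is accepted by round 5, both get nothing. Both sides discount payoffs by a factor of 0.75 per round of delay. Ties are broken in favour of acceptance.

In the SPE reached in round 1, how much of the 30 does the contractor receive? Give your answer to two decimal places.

21.21

Work backward from the last round.
Round 5 (the contractor proposes): rejection yields 0 for the client; the contractor offers 0 and keeps 30.
Round 4 (the client proposes): the contractor can get 30 next round, worth 0.75 × 30 = 22.5 now; the client offers that and keeps 7.5.
Round 3 (the contractor proposes): the client can get 7.5 next round, worth 0.75 × 7.5 = 5.625 now. The contractor offers 5.625 and keeps 30 − 5.625 = 24.375.
Round 2 (the client proposes): the contractor can get 24.375 next round, worth 0.75 × 24.375 = 18.28125 now, so the client offers 18.28125, keeping 11.71875.
Round 1 (the contractor proposes): the client can get 11.71875 next round, worth 0.75 × 11.71875 = 8.7890625 now, so the contractor offers 8.7890625, keeping 21.2109375.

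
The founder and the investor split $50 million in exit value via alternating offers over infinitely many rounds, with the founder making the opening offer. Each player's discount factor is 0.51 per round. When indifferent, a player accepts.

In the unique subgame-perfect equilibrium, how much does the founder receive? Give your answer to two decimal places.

33.11

In a stationary SPE each proposer offers the other exactly their discounted continuation value.
If the founder keeps x when proposing and the investor keeps y when proposing, then x = 50 − 0.51y and y = 50 − 0.51x.
Solving: x = 50(1 − 0.51) / (1 − 0.51·0.51) = 24.5 / 0.7399 ≈ 33.1126.
The investor gets 50 − 33.1126 ≈ 16.8874.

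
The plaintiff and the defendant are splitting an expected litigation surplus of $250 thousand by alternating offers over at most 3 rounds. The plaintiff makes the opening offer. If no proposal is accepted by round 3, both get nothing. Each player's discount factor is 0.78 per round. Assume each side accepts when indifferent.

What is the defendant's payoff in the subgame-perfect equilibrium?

Work backward from the last round.
Round 3 (the plaintiff proposes): the defendant will accept anything ≥ 0, so the plaintiff offers 0 and keeps 250.
Round 2 (the defendant proposes): the plaintiff can get 250 next round, worth 0.78 × 250 = 195 now; the defendant offers that and keeps 55.
Round 1 (the plaintiff proposes): the defendant can get 55 next round, worth 0.78 × 55 = 42.9 now, so the plaintiff offers 42.9, keeping 207.1.

42.9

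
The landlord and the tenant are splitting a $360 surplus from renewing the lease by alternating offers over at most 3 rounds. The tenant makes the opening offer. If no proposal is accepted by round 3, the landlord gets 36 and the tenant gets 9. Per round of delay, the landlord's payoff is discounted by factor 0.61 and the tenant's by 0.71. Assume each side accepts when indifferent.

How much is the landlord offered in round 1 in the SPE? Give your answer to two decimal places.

79.28

Round 3 (the tenant proposes): the landlord gets 36 if talks fail, so the tenant offers 36 and keeps 324.
Round 2 (the landlord proposes): the tenant can get 324 next round, worth 0.71 × 324 = 230.04 now; the landlord offers that and keeps 129.96.
Round 1 (the tenant proposes): the landlord can get 129.96 next round, worth 0.61 × 129.96 = 79.2756 now, so the tenant offers 79.2756, keeping 280.7244.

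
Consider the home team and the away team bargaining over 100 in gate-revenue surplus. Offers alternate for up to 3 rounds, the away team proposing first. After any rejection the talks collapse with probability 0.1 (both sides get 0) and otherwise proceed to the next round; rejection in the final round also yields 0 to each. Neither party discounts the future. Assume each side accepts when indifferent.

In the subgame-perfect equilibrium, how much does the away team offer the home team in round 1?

By backward induction:
Round 3 (the away team proposes): rejection yields 0 for the home team; the away team offers 0 and keeps 100.
Round 2 (the home team proposes): rejecting gives the away team an expected 0.9 × 100 = 90, so the home team offers 90, keeping 10.
Round 1 (the away team proposes): rejecting gives the home team an expected 0.9 × 10 = 9, so the away team offers 9, keeping 91.

9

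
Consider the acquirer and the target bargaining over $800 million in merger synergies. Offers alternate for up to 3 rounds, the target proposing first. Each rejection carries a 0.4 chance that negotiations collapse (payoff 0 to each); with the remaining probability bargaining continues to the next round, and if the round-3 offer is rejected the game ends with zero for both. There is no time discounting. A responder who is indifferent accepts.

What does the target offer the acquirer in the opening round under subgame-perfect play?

Round 3 (the target proposes): the acquirer will accept anything ≥ 0, so the target offers 0 and keeps 800.
Round 2 (the acquirer proposes): rejecting gives the target an expected 0.6 × 800 = 480, so the acquirer offers 480, keeping 320.
Round 1 (the target proposes): rejecting gives the acquirer an expected 0.6 × 320 = 192; the target offers that and keeps 608.

192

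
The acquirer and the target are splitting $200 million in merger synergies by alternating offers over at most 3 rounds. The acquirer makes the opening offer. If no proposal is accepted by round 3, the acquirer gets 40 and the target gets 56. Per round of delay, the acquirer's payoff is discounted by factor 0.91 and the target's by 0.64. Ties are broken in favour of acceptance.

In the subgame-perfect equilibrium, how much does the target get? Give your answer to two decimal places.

Round 3 (the acquirer proposes): the target gets 56 if talks fail, so the acquirer offers 56 and keeps 144.
Round 2 (the target proposes): the acquirer can get 144 next round, worth 0.91 × 144 = 131.04 now. The target offers 131.04 and keeps 200 − 131.04 = 68.96.
Round 1 (the acquirer proposes): the target can get 68.96 next round, worth 0.64 × 68.96 = 44.1344 now. The acquirer offers 44.1344 and keeps 200 − 44.1344 = 155.8656.

44.13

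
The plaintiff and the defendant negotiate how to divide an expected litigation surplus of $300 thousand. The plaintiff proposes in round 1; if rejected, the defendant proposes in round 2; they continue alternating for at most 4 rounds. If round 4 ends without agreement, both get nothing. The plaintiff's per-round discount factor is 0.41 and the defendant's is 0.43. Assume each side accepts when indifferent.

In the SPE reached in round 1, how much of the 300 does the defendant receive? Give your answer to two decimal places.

Solve by backward induction from round 4.
Round 4 (the defendant proposes): the plaintiff will accept anything ≥ 0, so the defendant offers 0 and keeps 300.
Round 3 (the plaintiff proposes): the defendant can get 300 next round, worth 0.43 × 300 = 129 now. The plaintiff offers 129 and keeps 300 − 129 = 171.
Round 2 (the defendant proposes): the plaintiff can get 171 next round, worth 0.41 × 171 = 70.11 now. The defendant offers 70.11 and keeps 300 − 70.11 = 229.89.
Round 1 (the plaintiff proposes): the defendant can get 229.89 next round, worth 0.43 × 229.89 = 98.8527 now, so the plaintiff offers 98.8527, keeping 201.1473.

98.85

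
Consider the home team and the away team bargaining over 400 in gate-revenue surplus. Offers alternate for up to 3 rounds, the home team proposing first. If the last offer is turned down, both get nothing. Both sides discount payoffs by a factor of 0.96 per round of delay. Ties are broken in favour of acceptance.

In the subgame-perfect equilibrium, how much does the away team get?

Round 3 (the home team proposes): rejection yields 0 for the away team; the home team offers 0 and keeps 400.
Round 2 (the away team proposes): the home team can get 400 next round, worth 0.96 × 400 = 384 now. The away team offers 384 and keeps 400 − 384 = 16.
Round 1 (the home team proposes): the away team can get 16 next round, worth 0.96 × 16 = 15.36 now. The home team offers 15.36 and keeps 400 − 15.36 = 384.64.

15.36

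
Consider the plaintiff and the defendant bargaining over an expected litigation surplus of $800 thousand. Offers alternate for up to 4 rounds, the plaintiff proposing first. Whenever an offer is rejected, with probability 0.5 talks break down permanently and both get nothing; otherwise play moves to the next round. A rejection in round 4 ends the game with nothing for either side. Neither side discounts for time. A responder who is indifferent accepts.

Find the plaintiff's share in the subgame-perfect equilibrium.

By backward induction:
Round 4 (the defendant proposes): the plaintiff will accept anything ≥ 0, so the defendant offers 0 and keeps 800.
Round 3 (the plaintiff proposes): rejecting gives the defendant an expected 0.5 × 800 = 400. The plaintiff offers 400 and keeps 800 − 400 = 400.
Round 2 (the defendant proposes): rejecting gives the plaintiff an expected 0.5 × 400 = 200. The defendant offers 200 and keeps 800 − 200 = 600.
Round 1 (the plaintiff proposes): rejecting gives the defendant an expected 0.5 × 600 = 300; the plaintiff offers that and keeps 500.

500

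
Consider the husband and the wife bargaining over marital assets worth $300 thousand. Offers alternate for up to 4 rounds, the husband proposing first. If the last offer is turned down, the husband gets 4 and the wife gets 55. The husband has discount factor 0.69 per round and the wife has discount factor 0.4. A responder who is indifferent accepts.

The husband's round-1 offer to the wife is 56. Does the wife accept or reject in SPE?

Reject

Round 4 (the wife proposes): the husband gets 4 if talks fail, so the wife offers 4 and keeps 296.
Round 3 (the husband proposes): the wife can get 296 next round, worth 0.4 × 296 = 118.4 now; the husband offers that and keeps 181.6.
Round 2 (the wife proposes): the husband can get 181.6 next round, worth 0.69 × 181.6 = 125.304 now. The wife offers 125.304 and keeps 300 − 125.304 = 174.696.
So by rejecting in round 1, the wife gets 174.696 next round, worth 0.4 × 174.696 = 69.8784 now.
Offer 56 < 69.8784, so the wife rejects.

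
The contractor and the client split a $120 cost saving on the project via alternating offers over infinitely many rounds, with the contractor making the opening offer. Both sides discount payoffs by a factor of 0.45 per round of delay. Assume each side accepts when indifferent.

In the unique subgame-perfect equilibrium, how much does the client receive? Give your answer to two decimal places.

When the contractor proposes, the client accepts any offer worth at least 0.45 times what the client would get by proposing next round; and vice versa.
This gives x = 120 − 0.45y and y = 120 − 0.45x, where x and y are each side's share when it proposes.
Hence (1 − 0.45·0.45)x = 120(1 − 0.45), i.e. 0.7975·x = 66.
x ≈ 82.7586; the client's share is 120 − x ≈ 37.2414.

37.24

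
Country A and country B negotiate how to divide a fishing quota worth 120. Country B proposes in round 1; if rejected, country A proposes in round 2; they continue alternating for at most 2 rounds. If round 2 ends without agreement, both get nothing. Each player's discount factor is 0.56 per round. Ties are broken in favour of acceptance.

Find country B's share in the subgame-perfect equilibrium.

Round 2 (country A proposes): rejection yields 0 for country B; country A offers 0 and keeps 120.
Round 1 (country B proposes): country A can get 120 next round, worth 0.56 × 120 = 67.2 now, so country B offers 67.2, keeping 52.8.

52.8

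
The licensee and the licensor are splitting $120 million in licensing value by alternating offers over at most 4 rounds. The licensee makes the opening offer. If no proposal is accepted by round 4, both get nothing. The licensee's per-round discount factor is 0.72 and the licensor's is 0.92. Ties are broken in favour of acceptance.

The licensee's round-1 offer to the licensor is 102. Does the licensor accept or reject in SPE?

Reject

Round 4 (the licensor proposes): the licensee will accept anything ≥ 0, so the licensor offers 0 and keeps 120.
Round 3 (the licensee proposes): the licensor can get 120 next round, worth 0.92 × 120 = 110.4 now. The licensee offers 110.4 and keeps 120 − 110.4 = 9.6.
Round 2 (the licensor proposes): the licensee can get 9.6 next round, worth 0.72 × 9.6 = 6.912 now; the licensor offers that and keeps 113.088.
So by rejecting in round 1, the licensor gets 113.088 next round, worth 0.92 × 113.088 = 104.04096 now.
Offer 102 < 104.04096, so the licensor rejects.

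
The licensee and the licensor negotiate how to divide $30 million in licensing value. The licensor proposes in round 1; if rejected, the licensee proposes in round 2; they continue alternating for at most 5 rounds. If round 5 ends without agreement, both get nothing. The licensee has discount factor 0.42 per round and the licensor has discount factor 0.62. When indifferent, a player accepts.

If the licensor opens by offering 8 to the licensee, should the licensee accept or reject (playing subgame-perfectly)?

Accept

Round 5 (the licensor proposes): the licensee will accept anything ≥ 0, so the licensor offers 0 and keeps 30.
Round 4 (the licensee proposes): the licensor can get 30 next round, worth 0.62 × 30 = 18.6 now; the licensee offers that and keeps 11.4.
Round 3 (the licensor proposes): the licensee can get 11.4 next round, worth 0.42 × 11.4 = 4.788 now, so the licensor offers 4.788, keeping 25.212.
Round 2 (the licensee proposes): the licensor can get 25.212 next round, worth 0.62 × 25.212 = 15.63144 now, so the licensee offers 15.63144, keeping 14.36856.
So by rejecting in round 1, the licensee gets 14.36856 next round, worth 0.42 × 14.36856 = 6.0347952 now.
Offer 8 ≥ 6.0347952, so the licensee accepts.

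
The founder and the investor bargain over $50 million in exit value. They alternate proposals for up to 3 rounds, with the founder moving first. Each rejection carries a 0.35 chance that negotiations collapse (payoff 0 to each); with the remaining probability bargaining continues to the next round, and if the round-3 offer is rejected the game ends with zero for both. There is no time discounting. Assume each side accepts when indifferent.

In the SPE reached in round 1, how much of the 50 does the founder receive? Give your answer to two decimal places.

38.63

By backward induction:
Round 3 (the founder proposes): the investor will accept anything ≥ 0, so the founder offers 0 and keeps 50.
Round 2 (the investor proposes): rejecting gives the founder an expected 0.65 × 50 = 32.5, so the investor offers 32.5, keeping 17.5.
Round 1 (the founder proposes): rejecting gives the investor an expected 0.65 × 17.5 = 11.375. The founder offers 11.375 and keeps 50 − 11.375 = 38.625.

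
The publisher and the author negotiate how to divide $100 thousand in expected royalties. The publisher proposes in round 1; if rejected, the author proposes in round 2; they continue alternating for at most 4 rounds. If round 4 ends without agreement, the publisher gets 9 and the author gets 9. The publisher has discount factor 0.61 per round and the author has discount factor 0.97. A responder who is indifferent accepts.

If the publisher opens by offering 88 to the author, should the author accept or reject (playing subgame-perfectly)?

Round 4 (the author proposes): the publisher gets 9 if talks fail, so the author offers 9 and keeps 91.
Round 3 (the publisher proposes): the author can get 91 next round, worth 0.97 × 91 = 88.27 now, so the publisher offers 88.27, keeping 11.73.
Round 2 (the author proposes): the publisher can get 11.73 next round, worth 0.61 × 11.73 = 7.1553 now, so the author offers 7.1553, keeping 92.8447.
So by rejecting in round 1, the author gets 92.8447 next round, worth 0.97 × 92.8447 = 90.059359 now.
Offer 88 < 90.059359, so the author rejects.

Reject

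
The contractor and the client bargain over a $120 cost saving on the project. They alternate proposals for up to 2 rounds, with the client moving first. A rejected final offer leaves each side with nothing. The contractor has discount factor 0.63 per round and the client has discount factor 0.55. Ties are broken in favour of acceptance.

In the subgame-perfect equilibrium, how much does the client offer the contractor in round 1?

Work backward from the last round.
Round 2 (the contractor proposes): the client will accept anything ≥ 0, so the contractor offers 0 and keeps 120.
Round 1 (the client proposes): the contractor can get 120 next round, worth 0.63 × 120 = 75.6 now; the client offers that and keeps 44.4.

75.6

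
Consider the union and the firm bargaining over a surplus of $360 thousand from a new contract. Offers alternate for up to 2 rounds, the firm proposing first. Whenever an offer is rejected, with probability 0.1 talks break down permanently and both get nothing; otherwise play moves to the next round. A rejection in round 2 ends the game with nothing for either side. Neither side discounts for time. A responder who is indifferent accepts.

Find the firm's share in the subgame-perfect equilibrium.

Round 2 (the union proposes): rejection yields 0 for the firm; the union offers 0 and keeps 360.
Round 1 (the firm proposes): rejecting gives the union an expected 0.9 × 360 = 324. The firm offers 324 and keeps 360 − 324 = 36.

36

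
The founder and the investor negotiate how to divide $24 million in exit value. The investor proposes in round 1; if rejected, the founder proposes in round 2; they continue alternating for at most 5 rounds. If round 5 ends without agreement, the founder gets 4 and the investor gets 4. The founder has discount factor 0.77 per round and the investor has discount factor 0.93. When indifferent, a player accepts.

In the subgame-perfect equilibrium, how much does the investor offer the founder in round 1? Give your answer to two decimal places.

4.27

Round 5 (the investor proposes): the founder gets 4 if talks fail, so the investor offers 4 and keeps 20.
Round 4 (the founder proposes): the investor can get 20 next round, worth 0.93 × 20 = 18.6 now. The founder offers 18.6 and keeps 24 − 18.6 = 5.4.
Round 3 (the investor proposes): the founder can get 5.4 next round, worth 0.77 × 5.4 = 4.158 now, so the investor offers 4.158, keeping 19.842.
Round 2 (the founder proposes): the investor can get 19.842 next round, worth 0.93 × 19.842 = 18.45306 now, so the founder offers 18.45306, keeping 5.54694.
Round 1 (the investor proposes): the founder can get 5.54694 next round, worth 0.77 × 5.54694 = 4.2711438 now. The investor offers 4.2711438 and keeps 24 − 4.2711438 = 19.7288562.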